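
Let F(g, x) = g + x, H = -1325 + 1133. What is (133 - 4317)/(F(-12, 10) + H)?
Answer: 2092/97 ≈ 21.567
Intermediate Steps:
H = -192
(133 - 4317)/(F(-12, 10) + H) = (133 - 4317)/((-12 + 10) - 192) = -4184/(-2 - 192) = -4184/(-194) = -4184*(-1/194) = 2092/97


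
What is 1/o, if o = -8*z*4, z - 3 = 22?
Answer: -1/800 ≈ -0.0012500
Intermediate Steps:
z = 25 (z = 3 + 22 = 25)
o = -800 (o = -8*25*4 = -200*4 = -800)
1/o = 1/(-800) = -1/800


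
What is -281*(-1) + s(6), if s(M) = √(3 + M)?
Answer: 284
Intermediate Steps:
-281*(-1) + s(6) = -281*(-1) + √(3 + 6) = 281 + √9 = 281 + 3 = 284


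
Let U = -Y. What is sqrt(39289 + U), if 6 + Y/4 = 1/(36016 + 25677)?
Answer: sqrt(149626309680165)/61693 ≈ 198.28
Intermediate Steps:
Y = -1480628/61693 (Y = -24 + 4/(36016 + 25677) = -24 + 4/61693 = -1480628/61693 ≈ -24.000)
U = 1480628/61693 (U = -1*(-1480628/61693) = 1480628/61693 ≈ 24.000)
sqrt(39289 + U) = sqrt(39289 + 1480628/61693) = sqrt(2425336905/61693) = sqrt(149626309680165)/61693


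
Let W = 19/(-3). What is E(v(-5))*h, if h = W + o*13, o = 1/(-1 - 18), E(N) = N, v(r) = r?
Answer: 2000/57 ≈ 35.088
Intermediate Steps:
o = -1/19 (o = 1/(-19) = -1/19 ≈ -0.052632)
W = -19/3 (W = 19*(-⅓) = -19/3 ≈ -6.3333)
h = -400/57 (h = -19/3 - 1/19*13 = -19/3 - 13/19 = -400/57 ≈ -7.0175)
E(v(-5))*h = -5*(-400/57) = 2000/57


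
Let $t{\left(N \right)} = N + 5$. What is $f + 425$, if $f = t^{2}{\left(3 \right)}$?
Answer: $489$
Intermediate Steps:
$t{\left(N \right)} = 5 + N$
$f = 64$ ($f = \left(5 + 3\right)^{2} = 8^{2} = 64$)
$f + 425 = 64 + 425 = 489$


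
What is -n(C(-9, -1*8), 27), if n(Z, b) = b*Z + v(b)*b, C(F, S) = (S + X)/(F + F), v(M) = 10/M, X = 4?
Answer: -16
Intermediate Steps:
C(F, S) = (4 + S)/(2*F) (C(F, S) = (S + 4)/(F + F) = (4 + S)/((2*F)) = (4 + S)*(1/(2*F)) = (4 + S)/(2*F))
n(Z, b) = 10 + Z*b (n(Z, b) = b*Z + (10/b)*b = Z*b + 10 = 10 + Z*b)
-n(C(-9, -1*8), 27) = -(10 + ((1/2)*(4 - 1*8)/(-9))*27) = -(10 + ((1/2)*(-1/9)*(4 - 8))*27) = -(10 + ((1/2)*(-1/9)*(-4))*27) = -(10 + (2/9)*27) = -(10 + 6) = -1*16 = -16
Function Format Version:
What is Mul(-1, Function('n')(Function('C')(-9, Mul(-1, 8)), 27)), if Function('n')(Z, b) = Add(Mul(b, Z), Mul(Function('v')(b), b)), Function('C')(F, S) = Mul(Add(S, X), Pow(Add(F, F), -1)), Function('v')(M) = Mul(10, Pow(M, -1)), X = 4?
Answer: -16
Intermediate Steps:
Function('C')(F, S) = Mul(Rational(1, 2), Pow(F, -1), Add(4, S)) (Function('C')(F, S) = Mul(Add(S, 4), Pow(Add(F, F), -1)) = Mul(Add(4, S), Pow(Mul(2, F), -1)) = Mul(Add(4, S), Mul(Rational(1, 2), Pow(F, -1))) = Mul(Rational(1, 2), Pow(F, -1), Add(4, S)))
Function('n')(Z, b) = Add(10, Mul(Z, b)) (Function('n')(Z, b) = Add(Mul(b, Z), Mul(Mul(10, Pow(b, -1)), b)) = Add(Mul(Z, b), 10) = Add(10, Mul(Z, b)))
Mul(-1, Function('n')(Function('C')(-9, Mul(-1, 8)), 27)) = Mul(-1, Add(10, Mul(Mul(Rational(1, 2), Pow(-9, -1), Add(4, Mul(-1, 8))), 27))) = Mul(-1, Add(10, Mul(Mul(Rational(1, 2), Rational(-1, 9), Add(4, -8)), 27))) = Mul(-1, Add(10, Mul(Mul(Rational(1, 2), Rational(-1, 9), -4), 27))) = Mul(-1, Add(10, Mul(Rational(2, 9), 27))) = Mul(-1, Add(10, 6)) = Mul(-1, 16) = -16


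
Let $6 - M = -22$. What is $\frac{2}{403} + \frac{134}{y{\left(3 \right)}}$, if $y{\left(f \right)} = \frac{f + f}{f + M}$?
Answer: $\frac{837037}{1209} \approx 692.34$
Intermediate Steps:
$M = 28$ ($M = 6 - -22 = 6 + 22 = 28$)
$y{\left(f \right)} = \frac{2 f}{28 + f}$ ($y{\left(f \right)} = \frac{f + f}{f + 28} = \frac{2 f}{28 + f}$)
$\frac{2}{403} + \frac{134}{y{\left(3 \right)}} = \frac{2}{403} + \frac{134}{2 \cdot 3 \frac{1}{28 + 3}} = 2 \cdot \frac{1}{403} + \frac{134}{2 \cdot 3 \cdot \frac{1}{31}} = \frac{2}{403} + \frac{134}{2 \cdot 3 \cdot \frac{1}{31}} = \frac{2}{403} + \frac{134}{\frac{6}{31}} = \frac{2}{403} + 134 \cdot \frac{31}{6} = \frac{2}{403} + \frac{2077}{3} = \frac{837037}{1209}$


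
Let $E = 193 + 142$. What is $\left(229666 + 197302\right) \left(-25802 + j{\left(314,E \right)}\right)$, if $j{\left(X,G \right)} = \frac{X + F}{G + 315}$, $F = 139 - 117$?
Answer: $- \frac{3580332478576}{325} \approx -1.1016 \cdot 10^{10}$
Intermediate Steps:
$E = 335$
$F = 22$ ($F = 139 - 117 = 22$)
$j{\left(X,G \right)} = \frac{22 + X}{315 + G}$ ($j{\left(X,G \right)} = \frac{X + 22}{G + 315} = \frac{22 + X}{315 + G}$)
$\left(229666 + 197302\right) \left(-25802 + j{\left(314,E \right)}\right) = \left(229666 + 197302\right) \left(-25802 + \frac{22 + 314}{315 + 335}\right) = 426968 \left(-25802 + \frac{1}{650} \cdot 336\right) = 426968 \left(-25802 + \frac{168}{325}\right) = 426968 \left(- \frac{8385482}{325}\right) = - \frac{3580332478576}{325}$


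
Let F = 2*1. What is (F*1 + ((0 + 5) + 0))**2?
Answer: 49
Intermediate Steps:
F = 2
(F*1 + ((0 + 5) + 0))**2 = (2*1 + ((0 + 5) + 0))**2 = (2 + (5 + 0))**2 = (2 + 5)**2 = 7**2 = 49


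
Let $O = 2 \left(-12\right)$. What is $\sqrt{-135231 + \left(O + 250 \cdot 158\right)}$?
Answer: $i \sqrt{95755} \approx 309.44 i$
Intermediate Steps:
$O = -24$
$\sqrt{-135231 + \left(O + 250 \cdot 158\right)} = \sqrt{-135231 + \left(-24 + 250 \cdot 158\right)} = \sqrt{-135231 + \left(-24 + 39500\right)} = \sqrt{-135231 + 39476} = \sqrt{-95755} = i \sqrt{95755}$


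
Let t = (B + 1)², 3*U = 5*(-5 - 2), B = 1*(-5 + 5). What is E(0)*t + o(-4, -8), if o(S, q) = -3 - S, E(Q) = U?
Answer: -32/3 ≈ -10.667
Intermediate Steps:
B = 0 (B = 1*0 = 0)
U = -35/3 (U = (5*(-5 - 2))/3 = (5*(-7))/3 = (⅓)*(-35) = -35/3 ≈ -11.667)
E(Q) = -35/3
t = 1 (t = (0 + 1)² = 1² = 1)
E(0)*t + o(-4, -8) = -35/3*1 + (-3 - 1*(-4)) = -35/3 + (-3 + 4) = -35/3 + 1 = -32/3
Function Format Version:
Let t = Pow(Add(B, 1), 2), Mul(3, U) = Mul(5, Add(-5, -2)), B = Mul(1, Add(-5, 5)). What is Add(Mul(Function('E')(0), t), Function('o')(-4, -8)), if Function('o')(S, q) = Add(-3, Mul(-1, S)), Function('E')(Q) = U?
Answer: Rational(-32, 3) ≈ -10.667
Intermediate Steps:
B = 0 (B = Mul(1, 0) = 0)
U = Rational(-35, 3) (U = Mul(Rational(1, 3), Mul(5, Add(-5, -2))) = Mul(Rational(1, 3), Mul(5, -7)) = Mul(Rational(1, 3), -35) = Rational(-35, 3) ≈ -11.667)
Function('E')(Q) = Rational(-35, 3)
t = 1 (t = Pow(Add(0, 1), 2) = Pow(1, 2) = 1)
Add(Mul(Function('E')(0), t), Function('o')(-4, -8)) = Add(Mul(Rational(-35, 3), 1), Add(-3, Mul(-1, -4))) = Add(Rational(-35, 3), Add(-3, 4)) = Add(Rational(-35, 3), 1) = Rational(-32, 3)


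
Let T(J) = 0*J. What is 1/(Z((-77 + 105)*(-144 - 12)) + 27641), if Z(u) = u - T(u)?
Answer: 1/23273 ≈ 4.2968e-5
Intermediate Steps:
T(J) = 0
Z(u) = u (Z(u) = u - 1*0 = u + 0 = u)
1/(Z((-77 + 105)*(-144 - 12)) + 27641) = 1/((-77 + 105)*(-144 - 12) + 27641) = 1/(28*(-156) + 27641) = 1/(-4368 + 27641) = 1/23273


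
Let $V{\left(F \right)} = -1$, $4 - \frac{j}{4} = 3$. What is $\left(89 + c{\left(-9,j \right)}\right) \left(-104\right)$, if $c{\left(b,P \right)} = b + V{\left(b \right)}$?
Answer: $-8216$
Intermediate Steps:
$j = 4$ ($j = 16 - 12 = 4$)
$c{\left(b,P \right)} = -1 + b$ ($c{\left(b,P \right)} = b - 1 = -1 + b$)
$\left(89 + c{\left(-9,j \right)}\right) \left(-104\right) = \left(89 - 10\right) \left(-104\right) = 79 \left(-104\right) = -8216$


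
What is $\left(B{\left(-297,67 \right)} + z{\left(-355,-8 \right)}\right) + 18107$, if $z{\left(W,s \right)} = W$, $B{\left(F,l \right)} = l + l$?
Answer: $17886$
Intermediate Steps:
$B{\left(F,l \right)} = 2 l$
$\left(B{\left(-297,67 \right)} + z{\left(-355,-8 \right)}\right) + 18107 = \left(2 \cdot 67 - 355\right) + 18107 = \left(134 - 355\right) + 18107 = -221 + 18107 = 17886$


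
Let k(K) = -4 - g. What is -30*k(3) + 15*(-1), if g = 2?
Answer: 165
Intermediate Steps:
k(K) = -6 (k(K) = -4 - 1*2 = -4 - 2 = -6)
-30*k(3) + 15*(-1) = -30*(-6) + 15*(-1) = 180 - 15 = 165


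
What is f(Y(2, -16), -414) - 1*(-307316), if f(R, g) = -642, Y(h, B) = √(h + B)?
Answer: 306674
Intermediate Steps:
Y(h, B) = √(B + h)
f(Y(2, -16), -414) - 1*(-307316) = -642 - 1*(-307316) = -642 + 307316 = 306674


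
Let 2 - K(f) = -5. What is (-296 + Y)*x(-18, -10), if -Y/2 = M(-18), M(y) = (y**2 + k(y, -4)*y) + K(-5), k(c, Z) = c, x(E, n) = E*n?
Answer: -289080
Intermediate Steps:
K(f) = 7 (K(f) = 2 - 1*(-5) = 2 + 5 = 7)
M(y) = 7 + 2*y**2 (M(y) = (y**2 + y*y) + 7 = (y**2 + y**2) + 7 = 2*y**2 + 7 = 7 + 2*y**2)
Y = -1310 (Y = -2*(7 + 2*(-18)**2) = -2*(7 + 2*324) = -2*(7 + 648) = -2*655 = -1310)
(-296 + Y)*x(-18, -10) = (-296 - 1310)*(-18*(-10)) = -1606*180 = -289080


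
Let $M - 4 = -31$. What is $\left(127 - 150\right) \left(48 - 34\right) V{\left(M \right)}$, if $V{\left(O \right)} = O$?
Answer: $8694$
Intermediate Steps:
$M = -27$ ($M = 4 - 31 = -27$)
$\left(127 - 150\right) \left(48 - 34\right) V{\left(M \right)} = \left(127 - 150\right) \left(48 - 34\right) \left(-27\right) = \left(-23\right) 14 \left(-27\right) = \left(-322\right) \left(-27\right) = 8694$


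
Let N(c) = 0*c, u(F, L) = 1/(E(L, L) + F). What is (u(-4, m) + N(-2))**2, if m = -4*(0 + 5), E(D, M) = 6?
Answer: 1/4 ≈ 0.25000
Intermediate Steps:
m = -20 (m = -4*5 = -20)
u(F, L) = 1/(6 + F)
N(c) = 0
(u(-4, m) + N(-2))**2 = (1/(6 - 4) + 0)**2 = (1/2 + 0)**2 = (1/2)**2 = 1/4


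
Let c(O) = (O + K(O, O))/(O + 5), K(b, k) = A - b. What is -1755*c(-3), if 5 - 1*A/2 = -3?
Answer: -14040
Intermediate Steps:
A = 16 (A = 10 - 2*(-3) = 10 + 6 = 16)
K(b, k) = 16 - b
c(O) = 16/(5 + O) (c(O) = (O + (16 - O))/(O + 5) = 16/(5 + O))
-1755*c(-3) = -28080/(5 - 3) = -28080/2 = -1755*8 = -14040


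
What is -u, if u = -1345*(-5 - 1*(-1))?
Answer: -5380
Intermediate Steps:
u = 5380 (u = -1345*(-5 + 1) = -1345*(-4) = 5380)
-u = -1*5380 = -5380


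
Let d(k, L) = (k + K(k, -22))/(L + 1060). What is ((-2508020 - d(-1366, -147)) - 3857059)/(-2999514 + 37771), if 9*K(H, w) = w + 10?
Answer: 17433947279/8112214077 ≈ 2.1491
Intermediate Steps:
K(H, w) = 10/9 + w/9 (K(H, w) = (w + 10)/9 = (10 + w)/9 = 10/9 + w/9)
d(k, L) = (-4/3 + k)/(1060 + L) (d(k, L) = (k + (10/9 + (1/9)*(-22)))/(L + 1060) = (k + (10/9 - 22/9))/(1060 + L) = (k - 4/3)/(1060 + L) = (-4/3 + k)/(1060 + L))
((-2508020 - d(-1366, -147)) - 3857059)/(-2999514 + 37771) = ((-2508020 - (-4/3 - 1366)/(1060 - 147)) - 3857059)/(-2999514 + 37771) = ((-2508020 - (-4102)/(913*3)) - 3857059)/(-2961743) = ((-2508020 - (-4102)/(913*3)) - 3857059)*(-1/2961743) = ((-2508020 - 1*(-4102/2739)) - 3857059)*(-1/2961743) = ((-2508020 + 4102/2739) - 3857059)*(-1/2961743) = (-6869462678/2739 - 3857059)*(-1/2961743) = -17433947279/2739*(-1/2961743) = 17433947279/8112214077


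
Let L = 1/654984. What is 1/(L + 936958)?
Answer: 654984/613692498673 ≈ 1.0673e-6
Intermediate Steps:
L = 1/654984 ≈ 1.5268e-6
1/(L + 936958) = 1/(1/654984 + 936958) = 1/(613692498673/654984) = 654984/613692498673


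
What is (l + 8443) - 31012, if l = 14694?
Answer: -7875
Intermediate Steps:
(l + 8443) - 31012 = (14694 + 8443) - 31012 = 23137 - 31012 = -7875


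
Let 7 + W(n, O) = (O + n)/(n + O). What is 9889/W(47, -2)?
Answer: -9889/6 ≈ -1648.2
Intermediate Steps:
W(n, O) = -6 (W(n, O) = -7 + (O + n)/(n + O) = -7 + (O + n)/(O + n) = -7 + 1 = -6)
9889/W(47, -2) = 9889/(-6) = 9889*(-⅙) = -9889/6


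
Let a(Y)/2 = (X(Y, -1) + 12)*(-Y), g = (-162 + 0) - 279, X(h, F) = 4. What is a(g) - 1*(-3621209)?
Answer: 3635321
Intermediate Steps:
g = -441 (g = -162 - 279 = -441)
a(Y) = -32*Y (a(Y) = 2*((4 + 12)*(-Y)) = 2*(16*(-Y)) = 2*(-16*Y) = -32*Y)
a(g) - 1*(-3621209) = -32*(-441) - 1*(-3621209) = 14112 + 3621209 = 3635321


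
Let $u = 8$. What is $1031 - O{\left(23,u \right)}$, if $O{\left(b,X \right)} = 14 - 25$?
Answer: $1042$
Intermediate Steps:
$O{\left(b,X \right)} = -11$ ($O{\left(b,X \right)} = 14 - 25 = -11$)
$1031 - O{\left(23,u \right)} = 1031 - -11 = 1031 + 11 = 1042$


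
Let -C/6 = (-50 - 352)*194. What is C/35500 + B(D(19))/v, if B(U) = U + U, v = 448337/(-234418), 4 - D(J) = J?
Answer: 114861151434/3978990875 ≈ 28.867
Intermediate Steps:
D(J) = 4 - J
v = -448337/234418 (v = 448337*(-1/234418) = -448337/234418 ≈ -1.9126)
C = 467928 (C = -6*(-50 - 352)*194 = -(-2412)*194 = -6*(-77988) = 467928)
B(U) = 2*U
C/35500 + B(D(19))/v = 467928/35500 + (2*(4 - 1*19))/(-448337/234418) = 467928*(1/35500) + (2*(4 - 19))*(-234418/448337) = 116982/8875 + (2*(-15))*(-234418/448337) = 116982/8875 - 30*(-234418/448337) = 116982/8875 + 7032540/448337 = 114861151434/3978990875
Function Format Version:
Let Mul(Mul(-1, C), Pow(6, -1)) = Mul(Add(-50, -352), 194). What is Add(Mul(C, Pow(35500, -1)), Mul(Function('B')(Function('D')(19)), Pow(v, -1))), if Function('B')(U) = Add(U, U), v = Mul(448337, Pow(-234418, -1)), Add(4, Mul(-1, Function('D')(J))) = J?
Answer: Rational(114861151434, 3978990875) ≈ 28.867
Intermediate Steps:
Function('D')(J) = Add(4, Mul(-1, J))
v = Rational(-448337, 234418) (v = Mul(448337, Rational(-1, 234418)) = Rational(-448337, 234418) ≈ -1.9126)
C = 467928 (C = Mul(-6, Mul(Add(-50, -352), 194)) = Mul(-6, Mul(-402, 194)) = Mul(-6, -77988) = 467928)
Function('B')(U) = Mul(2, U)
Add(Mul(C, Pow(35500, -1)), Mul(Function('B')(Function('D')(19)), Pow(v, -1))) = Add(Mul(467928, Pow(35500, -1)), Mul(Mul(2, Add(4, Mul(-1, 19))), Pow(Rational(-448337, 234418), -1))) = Add(Mul(467928, Rational(1, 35500)), Mul(Mul(2, Add(4, -19)), Rational(-234418, 448337))) = Add(Rational(116982, 8875), Mul(Mul(2, -15), Rational(-234418, 448337))) = Add(Rational(116982, 8875), Mul(-30, Rational(-234418, 448337))) = Add(Rational(116982, 8875), Rational(7032540, 448337)) = Rational(114861151434, 3978990875)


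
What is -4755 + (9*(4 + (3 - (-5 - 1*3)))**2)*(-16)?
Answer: -37155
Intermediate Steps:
-4755 + (9*(4 + (3 - (-5 - 1*3)))**2)*(-16) = -4755 + (9*(4 + (3 - (-5 - 3)))**2)*(-16) = -4755 + (9*(4 + (3 - 1*(-8)))**2)*(-16) = -4755 + (9*(4 + (3 + 8))**2)*(-16) = -4755 + (9*(4 + 11)**2)*(-16) = -4755 + (9*15**2)*(-16) = -4755 + (9*225)*(-16) = -4755 + 2025*(-16) = -4755 - 32400 = -37155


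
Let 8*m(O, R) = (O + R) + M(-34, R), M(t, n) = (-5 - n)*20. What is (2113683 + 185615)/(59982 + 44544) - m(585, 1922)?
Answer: 1892389871/418104 ≈ 4526.1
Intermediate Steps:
M(t, n) = -100 - 20*n
m(O, R) = -25/2 - 19*R/8 + O/8 (m(O, R) = ((O + R) + (-100 - 20*R))/8 = (-100 + O - 19*R)/8 = -25/2 - 19*R/8 + O/8)
(2113683 + 185615)/(59982 + 44544) - m(585, 1922) = (2113683 + 185615)/(59982 + 44544) - (-25/2 - 19/8*1922 + (1/8)*585) = 2299298/104526 - (-25/2 - 18259/4 + 585/8) = 2299298*(1/104526) - 1*(-36033/8) = 1149649/52263 + 36033/8 = 1892389871/418104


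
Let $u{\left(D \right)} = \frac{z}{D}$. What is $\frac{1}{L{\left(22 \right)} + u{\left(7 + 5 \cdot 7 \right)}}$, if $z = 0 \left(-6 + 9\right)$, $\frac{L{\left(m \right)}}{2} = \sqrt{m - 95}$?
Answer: $- \frac{i \sqrt{73}}{146} \approx - 0.058521 i$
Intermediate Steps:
$L{\left(m \right)} = 2 \sqrt{-95 + m}$ ($L{\left(m \right)} = 2 \sqrt{m - 95} = 2 \sqrt{-95 + m}$)
$z = 0$ ($z = 0 \cdot 3 = 0$)
$u{\left(D \right)} = 0$ ($u{\left(D \right)} = \frac{0}{D} = 0$)
$\frac{1}{L{\left(22 \right)} + u{\left(7 + 5 \cdot 7 \right)}} = \frac{1}{2 \sqrt{-95 + 22} + 0} = \frac{1}{2 \sqrt{-73} + 0} = \frac{1}{2 i \sqrt{73} + 0} = \frac{1}{2 i \sqrt{73}} = - \frac{i \sqrt{73}}{146}$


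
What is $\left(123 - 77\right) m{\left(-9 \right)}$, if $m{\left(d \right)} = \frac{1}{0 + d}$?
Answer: $- \frac{46}{9} \approx -5.1111$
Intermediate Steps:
$m{\left(d \right)} = \frac{1}{d}$
$\left(123 - 77\right) m{\left(-9 \right)} = \frac{123 - 77}{-9} = 46 \left(- \frac{1}{9}\right) = - \frac{46}{9}$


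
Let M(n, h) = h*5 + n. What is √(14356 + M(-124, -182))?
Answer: √13322 ≈ 115.42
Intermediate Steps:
M(n, h) = n + 5*h (M(n, h) = 5*h + n = n + 5*h)
√(14356 + M(-124, -182)) = √(14356 + (-124 + 5*(-182))) = √(14356 + (-124 - 910)) = √(14356 - 1034) = √13322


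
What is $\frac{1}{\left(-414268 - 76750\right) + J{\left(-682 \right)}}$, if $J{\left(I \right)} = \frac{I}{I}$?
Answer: $- \frac{1}{491017} \approx -2.0366 \cdot 10^{-6}$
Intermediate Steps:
$J{\left(I \right)} = 1$
$\frac{1}{\left(-414268 - 76750\right) + J{\left(-682 \right)}} = \frac{1}{\left(-414268 - 76750\right) + 1} = \frac{1}{-491018 + 1} = \frac{1}{-491017} = - \frac{1}{491017}$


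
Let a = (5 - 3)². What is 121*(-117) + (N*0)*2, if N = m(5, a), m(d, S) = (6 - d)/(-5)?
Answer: -14157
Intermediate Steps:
a = 4 (a = 2² = 4)
m(d, S) = -6/5 + d/5 (m(d, S) = (6 - d)*(-⅕) = -6/5 + d/5)
N = -⅕ (N = -6/5 + (⅕)*5 = -6/5 + 1 = -⅕ ≈ -0.20000)
121*(-117) + (N*0)*2 = 121*(-117) - ⅕*0*2 = -14157 + 0*2 = -14157 + 0 = -14157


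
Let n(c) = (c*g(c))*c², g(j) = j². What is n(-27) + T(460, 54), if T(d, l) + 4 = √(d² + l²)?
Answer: -14348911 + 2*√53629 ≈ -1.4348e+7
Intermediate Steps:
T(d, l) = -4 + √(d² + l²)
n(c) = c⁵ (n(c) = (c*c²)*c² = c³*c² = c⁵)
n(-27) + T(460, 54) = (-27)⁵ + (-4 + √(460² + 54²)) = -14348907 + (-4 + √(211600 + 2916)) = -14348907 + (-4 + √214516) = -14348907 + (-4 + 2*√53629) = -14348911 + 2*√53629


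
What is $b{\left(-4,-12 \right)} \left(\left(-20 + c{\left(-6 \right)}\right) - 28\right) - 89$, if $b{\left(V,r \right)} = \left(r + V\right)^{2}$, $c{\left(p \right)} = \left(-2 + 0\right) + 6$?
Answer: $-11353$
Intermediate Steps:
$c{\left(p \right)} = 4$ ($c{\left(p \right)} = -2 + 6 = 4$)
$b{\left(V,r \right)} = \left(V + r\right)^{2}$
$b{\left(-4,-12 \right)} \left(\left(-20 + c{\left(-6 \right)}\right) - 28\right) - 89 = \left(-4 - 12\right)^{2} \left(\left(-20 + 4\right) - 28\right) - 89 = \left(-16\right)^{2} \left(-16 - 28\right) - 89 = 256 \left(-44\right) - 89 = -11264 - 89 = -11353$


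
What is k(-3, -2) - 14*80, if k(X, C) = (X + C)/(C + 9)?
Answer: -7845/7 ≈ -1120.7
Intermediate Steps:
k(X, C) = (C + X)/(9 + C)
k(-3, -2) - 14*80 = (-2 - 3)/(9 - 2) - 14*80 = -5/7 - 1120 = -7845/7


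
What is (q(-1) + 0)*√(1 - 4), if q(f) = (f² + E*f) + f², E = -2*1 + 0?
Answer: 4*I*√3 ≈ 6.9282*I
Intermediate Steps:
E = -2 (E = -2 + 0 = -2)
q(f) = -2*f + 2*f² (q(f) = (f² - 2*f) + f² = -2*f + 2*f²)
(q(-1) + 0)*√(1 - 4) = (2*(-1)*(-1 - 1) + 0)*√(1 - 4) = (2*(-1)*(-2) + 0)*√(-3) = (4 + 0)*(I*√3) = 4*(I*√3) = 4*I*√3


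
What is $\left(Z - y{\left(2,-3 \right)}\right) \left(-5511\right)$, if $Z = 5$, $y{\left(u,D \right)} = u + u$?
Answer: $-5511$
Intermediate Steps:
$y{\left(u,D \right)} = 2 u$
$\left(Z - y{\left(2,-3 \right)}\right) \left(-5511\right) = \left(5 - 2 \cdot 2\right) \left(-5511\right) = \left(5 - 4\right) \left(-5511\right) = 1 \left(-5511\right) = -5511$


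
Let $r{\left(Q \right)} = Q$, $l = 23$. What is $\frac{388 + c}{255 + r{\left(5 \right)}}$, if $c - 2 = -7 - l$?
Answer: $\frac{18}{13} \approx 1.3846$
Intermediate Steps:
$c = -28$ ($c = 2 - 30 = -28$)
$\frac{388 + c}{255 + r{\left(5 \right)}} = \frac{388 - 28}{255 + 5} = \frac{360}{260} = 360 \cdot \frac{1}{260} = \frac{18}{13}$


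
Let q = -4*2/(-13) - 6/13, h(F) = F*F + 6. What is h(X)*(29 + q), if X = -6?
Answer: 15918/13 ≈ 1224.5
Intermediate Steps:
h(F) = 6 + F² (h(F) = F² + 6 = 6 + F²)
q = 2/13 (q = -8*(-1/13) - 6*1/13 = 8/13 - 6/13 = 2/13 ≈ 0.15385)
h(X)*(29 + q) = (6 + (-6)²)*(29 + 2/13) = (6 + 36)*(379/13) = 42*(379/13) = 15918/13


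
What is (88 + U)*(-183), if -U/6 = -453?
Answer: -513498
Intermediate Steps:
U = 2718 (U = -6*(-453) = 2718)
(88 + U)*(-183) = (88 + 2718)*(-183) = 2806*(-183) = -513498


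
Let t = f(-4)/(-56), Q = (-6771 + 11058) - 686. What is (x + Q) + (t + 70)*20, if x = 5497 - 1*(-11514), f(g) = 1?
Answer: 308163/14 ≈ 22012.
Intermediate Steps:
Q = 3601 (Q = 4287 - 686 = 3601)
x = 17011 (x = 5497 + 11514 = 17011)
t = -1/56 (t = 1/(-56) = 1*(-1/56) = -1/56 ≈ -0.017857)
(x + Q) + (t + 70)*20 = (17011 + 3601) + (-1/56 + 70)*20 = 20612 + (3919/56)*20 = 20612 + 19595/14 = 308163/14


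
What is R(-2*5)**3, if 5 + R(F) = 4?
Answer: -1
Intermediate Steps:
R(F) = -1 (R(F) = -5 + 4 = -1)
R(-2*5)**3 = (-1)**3 = -1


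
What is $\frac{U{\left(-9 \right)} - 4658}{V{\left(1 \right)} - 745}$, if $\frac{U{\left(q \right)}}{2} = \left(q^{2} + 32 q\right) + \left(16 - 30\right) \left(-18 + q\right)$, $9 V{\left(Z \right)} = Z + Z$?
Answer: $\frac{38844}{6703} \approx 5.795$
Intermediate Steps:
$V{\left(Z \right)} = \frac{2 Z}{9}$ ($V{\left(Z \right)} = \frac{Z + Z}{9} = \frac{2 Z}{9}$)
$U{\left(q \right)} = 504 + 2 q^{2} + 36 q$ ($U{\left(q \right)} = 2 \left(\left(q^{2} + 32 q\right) + \left(16 - 30\right) \left(-18 + q\right)\right) = 2 \left(\left(q^{2} + 32 q\right) - 14 \left(-18 + q\right)\right) = 2 \left(\left(q^{2} + 32 q\right) - \left(-252 + 14 q\right)\right) = 2 \left(252 + q^{2} + 18 q\right) = 504 + 2 q^{2} + 36 q$)
$\frac{U{\left(-9 \right)} - 4658}{V{\left(1 \right)} - 745} = \frac{\left(504 + 2 \left(-9\right)^{2} + 36 \left(-9\right)\right) - 4658}{\frac{2}{9} \cdot 1 - 745} = \frac{\left(504 + 2 \cdot 81 - 324\right) - 4658}{\frac{2}{9} - 745} = \frac{\left(504 + 162 - 324\right) - 4658}{- \frac{6703}{9}} = \left(342 - 4658\right) \left(- \frac{9}{6703}\right) = \left(-4316\right) \left(- \frac{9}{6703}\right) = \frac{38844}{6703}$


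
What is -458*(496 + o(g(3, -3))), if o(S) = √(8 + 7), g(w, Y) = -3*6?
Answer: -227168 - 458*√15 ≈ -2.2894e+5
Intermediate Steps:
g(w, Y) = -18
o(S) = √15
-458*(496 + o(g(3, -3))) = -458*(496 + √15) = -227168 - 458*√15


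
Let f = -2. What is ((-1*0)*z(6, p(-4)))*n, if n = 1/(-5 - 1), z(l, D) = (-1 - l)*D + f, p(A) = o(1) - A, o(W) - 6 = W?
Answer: 0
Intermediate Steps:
o(W) = 6 + W
p(A) = 7 - A (p(A) = (6 + 1) - A = 7 - A)
z(l, D) = -2 + D*(-1 - l) (z(l, D) = (-1 - l)*D - 2 = D*(-1 - l) - 2 = -2 + D*(-1 - l))
n = -⅙ (n = 1/(-6) = -⅙ ≈ -0.16667)
((-1*0)*z(6, p(-4)))*n = ((-1*0)*(-2 - (7 - 1*(-4)) - 1*(7 - 1*(-4))*6))*(-⅙) = (0*(-2 - (7 + 4) - 1*(7 + 4)*6))*(-⅙) = (0*(-2 - 1*11 - 1*11*6))*(-⅙) = (0*(-2 - 11 - 66))*(-⅙) = (0*(-79))*(-⅙) = 0*(-⅙) = 0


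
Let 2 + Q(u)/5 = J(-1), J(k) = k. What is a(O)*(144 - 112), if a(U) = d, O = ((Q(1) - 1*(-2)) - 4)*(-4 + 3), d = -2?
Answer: -64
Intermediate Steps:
Q(u) = -15 (Q(u) = -10 + 5*(-1) = -10 - 5 = -15)
O = 17 (O = ((-15 - 1*(-2)) - 4)*(-4 + 3) = ((-15 + 2) - 4)*(-1) = (-13 - 4)*(-1) = -17*(-1) = 17)
a(U) = -2
a(O)*(144 - 112) = -2*(144 - 112) = -2*32 = -64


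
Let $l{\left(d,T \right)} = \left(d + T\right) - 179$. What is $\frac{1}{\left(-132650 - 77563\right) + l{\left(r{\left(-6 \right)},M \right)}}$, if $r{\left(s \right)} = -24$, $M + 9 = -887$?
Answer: $- \frac{1}{211312} \approx -4.7323 \cdot 10^{-6}$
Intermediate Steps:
$M = -896$ ($M = -9 - 887 = -896$)
$l{\left(d,T \right)} = -179 + T + d$ ($l{\left(d,T \right)} = \left(T + d\right) - 179 = -179 + T + d$)
$\frac{1}{\left(-132650 - 77563\right) + l{\left(r{\left(-6 \right)},M \right)}} = \frac{1}{\left(-132650 - 77563\right) - 1099} = \frac{1}{-210213 - 1099} = \frac{1}{-211312} = - \frac{1}{211312}$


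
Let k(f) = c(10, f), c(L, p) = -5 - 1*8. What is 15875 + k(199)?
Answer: 15862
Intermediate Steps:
c(L, p) = -13 (c(L, p) = -5 - 8 = -13)
k(f) = -13
15875 + k(199) = 15875 - 13 = 15862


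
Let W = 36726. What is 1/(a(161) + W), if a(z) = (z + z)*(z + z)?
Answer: 1/140410 ≈ 7.1220e-6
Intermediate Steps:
a(z) = 4*z² (a(z) = (2*z)*(2*z) = 4*z²)
1/(a(161) + W) = 1/(4*161² + 36726) = 1/(4*25921 + 36726) = 1/(103684 + 36726) = 1/140410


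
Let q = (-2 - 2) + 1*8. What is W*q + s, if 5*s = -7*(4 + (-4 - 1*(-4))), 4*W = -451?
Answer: -2283/5 ≈ -456.60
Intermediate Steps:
q = 4 (q = -4 + 8 = 4)
W = -451/4 (W = (¼)*(-451) = -451/4 ≈ -112.75)
s = -28/5 (s = (-7*(4 + (-4 - 1*(-4))))/5 = (-7*(4 + (-4 + 4)))/5 = (-7*(4 + 0))/5 = (-7*4)/5 = (⅕)*(-28) = -28/5 ≈ -5.6000)
W*q + s = -451/4*4 - 28/5 = -451 - 28/5 = -2283/5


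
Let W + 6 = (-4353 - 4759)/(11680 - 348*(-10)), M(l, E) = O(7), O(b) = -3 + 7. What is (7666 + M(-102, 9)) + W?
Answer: 14522141/1895 ≈ 7663.4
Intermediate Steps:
O(b) = 4
M(l, E) = 4
W = -12509/1895 (W = -6 + (-4353 - 4759)/(11680 - 348*(-10)) = -6 - 9112/(11680 + 3480) = -6 - 9112/15160 = -6 - 9112*1/15160 = -6 - 1139/1895 = -12509/1895 ≈ -6.6011)
(7666 + M(-102, 9)) + W = (7666 + 4) - 12509/1895 = 7670 - 12509/1895 = 14522141/1895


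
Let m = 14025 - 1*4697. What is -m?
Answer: -9328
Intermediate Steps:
m = 9328 (m = 14025 - 4697 = 9328)
-m = -1*9328 = -9328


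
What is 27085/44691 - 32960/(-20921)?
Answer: 2039660645/934980411 ≈ 2.1815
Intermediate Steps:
27085/44691 - 32960/(-20921) = 27085*(1/44691) - 32960*(-1/20921) = 27085/44691 + 32960/20921 = 2039660645/934980411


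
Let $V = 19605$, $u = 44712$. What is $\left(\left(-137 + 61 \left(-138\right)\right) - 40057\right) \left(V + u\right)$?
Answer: $-3126578004$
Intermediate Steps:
$\left(\left(-137 + 61 \left(-138\right)\right) - 40057\right) \left(V + u\right) = \left(\left(-137 + 61 \left(-138\right)\right) - 40057\right) \left(19605 + 44712\right) = \left(\left(-137 - 8418\right) - 40057\right) 64317 = \left(-8555 - 40057\right) 64317 = \left(-48612\right) 64317 = -3126578004$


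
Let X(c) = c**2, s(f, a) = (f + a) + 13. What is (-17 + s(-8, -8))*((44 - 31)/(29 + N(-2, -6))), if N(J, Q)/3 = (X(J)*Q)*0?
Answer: -260/29 ≈ -8.9655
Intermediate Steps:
s(f, a) = 13 + a + f (s(f, a) = (a + f) + 13 = 13 + a + f)
N(J, Q) = 0 (N(J, Q) = 3*((J**2*Q)*0) = 3*((Q*J**2)*0) = 3*0 = 0)
(-17 + s(-8, -8))*((44 - 31)/(29 + N(-2, -6))) = (-17 + (13 - 8 - 8))*((44 - 31)/(29 + 0)) = (-17 - 3)*(13/29) = -260/29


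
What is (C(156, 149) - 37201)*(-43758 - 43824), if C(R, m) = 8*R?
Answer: 3148835646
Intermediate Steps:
(C(156, 149) - 37201)*(-43758 - 43824) = (8*156 - 37201)*(-43758 - 43824) = (1248 - 37201)*(-87582) = -35953*(-87582) = 3148835646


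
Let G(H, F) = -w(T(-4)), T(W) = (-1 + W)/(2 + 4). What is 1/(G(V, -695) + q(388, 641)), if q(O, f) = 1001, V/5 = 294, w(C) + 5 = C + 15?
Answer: 6/5951 ≈ 0.0010082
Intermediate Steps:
T(W) = -1/6 + W/6 (T(W) = (-1 + W)/6 = (-1 + W)*(1/6) = -1/6 + W/6)
w(C) = 10 + C (w(C) = -5 + (C + 15) = -5 + (15 + C) = 10 + C)
V = 1470 (V = 5*294 = 1470)
G(H, F) = -55/6 (G(H, F) = -(10 + (-1/6 + (1/6)*(-4))) = -(10 + (-1/6 - 2/3)) = -(10 - 5/6) = -1*55/6 = -55/6)
1/(G(V, -695) + q(388, 641)) = 1/(-55/6 + 1001) = 1/(5951/6) = 6/5951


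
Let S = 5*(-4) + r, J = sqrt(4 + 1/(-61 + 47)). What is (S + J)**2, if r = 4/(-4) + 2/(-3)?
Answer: 59645/126 - 65*sqrt(770)/21 ≈ 387.48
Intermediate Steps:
r = -5/3 (r = 4*(-1/4) + 2*(-1/3) = -1 - 2/3 = -5/3 ≈ -1.6667)
J = sqrt(770)/14 (J = sqrt(4 + 1/(-14)) = sqrt(4 - 1/14) = sqrt(55/14) = sqrt(770)/14 ≈ 1.9821)
S = -65/3 (S = 5*(-4) - 5/3 = -20 - 5/3 = -65/3 ≈ -21.667)
(S + J)**2 = (-65/3 + sqrt(770)/14)**2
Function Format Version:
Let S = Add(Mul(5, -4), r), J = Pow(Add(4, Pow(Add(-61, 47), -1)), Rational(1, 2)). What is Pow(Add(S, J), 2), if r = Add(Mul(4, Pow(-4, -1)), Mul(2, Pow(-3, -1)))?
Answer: Add(Rational(59645, 126), Mul(Rational(-65, 21), Pow(770, Rational(1, 2)))) ≈ 387.48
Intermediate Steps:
r = Rational(-5, 3) (r = Add(Mul(4, Rational(-1, 4)), Mul(2, Rational(-1, 3))) = Add(-1, Rational(-2, 3)) = Rational(-5, 3) ≈ -1.6667)
J = Mul(Rational(1, 14), Pow(770, Rational(1, 2))) (J = Pow(Add(4, Pow(-14, -1)), Rational(1, 2)) = Pow(Add(4, Rational(-1, 14)), Rational(1, 2)) = Pow(Rational(55, 14), Rational(1, 2)) = Mul(Rational(1, 14), Pow(770, Rational(1, 2))) ≈ 1.9821)
S = Rational(-65, 3) (S = Add(Mul(5, -4), Rational(-5, 3)) = Add(-20, Rational(-5, 3)) = Rational(-65, 3) ≈ -21.667)
Pow(Add(S, J), 2) = Pow(Add(Rational(-65, 3), Mul(Rational(1, 14), Pow(770, Rational(1, 2)))), 2)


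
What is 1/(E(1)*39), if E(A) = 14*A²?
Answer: 1/546 ≈ 0.0018315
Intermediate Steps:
1/(E(1)*39) = 1/((14*1²)*39) = 1/((14*1)*39) = 1/(14*39) = 1/546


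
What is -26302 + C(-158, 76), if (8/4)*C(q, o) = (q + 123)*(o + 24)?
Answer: -28052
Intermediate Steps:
C(q, o) = (24 + o)*(123 + q)/2 (C(q, o) = ((q + 123)*(o + 24))/2 = ((123 + q)*(24 + o))/2 = ((24 + o)*(123 + q))/2 = (24 + o)*(123 + q)/2)
-26302 + C(-158, 76) = -26302 + (1476 + 12*(-158) + (123/2)*76 + (1/2)*76*(-158)) = -26302 + (1476 - 1896 + 4674 - 6004) = -26302 - 1750 = -28052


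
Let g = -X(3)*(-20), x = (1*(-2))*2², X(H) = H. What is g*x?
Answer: -480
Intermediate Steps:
x = -8 (x = -2*4 = -8)
g = 60 (g = -1*3*(-20) = -3*(-20) = 60)
g*x = 60*(-8) = -480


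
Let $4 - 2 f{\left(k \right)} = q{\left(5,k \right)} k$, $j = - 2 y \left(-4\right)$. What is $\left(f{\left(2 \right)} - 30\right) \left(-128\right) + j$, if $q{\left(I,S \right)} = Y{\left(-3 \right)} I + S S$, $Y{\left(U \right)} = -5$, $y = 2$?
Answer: $912$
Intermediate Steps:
$j = 16$ ($j = \left(-2\right) 2 \left(-4\right) = \left(-4\right) \left(-4\right) = 16$)
$q{\left(I,S \right)} = S^{2} - 5 I$ ($q{\left(I,S \right)} = - 5 I + S S = - 5 I + S^{2} = S^{2} - 5 I$)
$f{\left(k \right)} = 2 - \frac{k \left(-25 + k^{2}\right)}{2}$ ($f{\left(k \right)} = 2 - \frac{\left(k^{2} - 25\right) k}{2} = 2 - \frac{\left(-25 + k^{2}\right) k}{2} = 2 - \frac{k \left(-25 + k^{2}\right)}{2}$)
$\left(f{\left(2 \right)} - 30\right) \left(-128\right) + j = \left(\left(2 - 1 \left(-25 + 2^{2}\right)\right) - 30\right) \left(-128\right) + 16 = \left(\left(2 - 1 \left(-25 + 4\right)\right) - 30\right) \left(-128\right) + 16 = \left(\left(2 - 1 \left(-21\right)\right) - 30\right) \left(-128\right) + 16 = \left(\left(2 + 21\right) - 30\right) \left(-128\right) + 16 = \left(23 - 30\right) \left(-128\right) + 16 = \left(-7\right) \left(-128\right) + 16 = 896 + 16 = 912$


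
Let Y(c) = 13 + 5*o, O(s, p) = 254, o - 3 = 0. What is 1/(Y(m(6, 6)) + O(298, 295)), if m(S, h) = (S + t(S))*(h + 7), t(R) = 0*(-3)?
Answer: 1/282 ≈ 0.0035461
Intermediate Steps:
o = 3 (o = 3 + 0 = 3)
t(R) = 0
m(S, h) = S*(7 + h) (m(S, h) = (S + 0)*(h + 7) = S*(7 + h))
Y(c) = 28 (Y(c) = 13 + 5*3 = 13 + 15 = 28)
1/(Y(m(6, 6)) + O(298, 295)) = 1/(28 + 254) = 1/282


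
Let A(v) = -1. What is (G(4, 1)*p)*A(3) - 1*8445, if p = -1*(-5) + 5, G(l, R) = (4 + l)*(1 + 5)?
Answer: -8925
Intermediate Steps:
G(l, R) = 24 + 6*l (G(l, R) = (4 + l)*6 = 24 + 6*l)
p = 10 (p = 5 + 5 = 10)
(G(4, 1)*p)*A(3) - 1*8445 = ((24 + 6*4)*10)*(-1) - 1*8445 = ((24 + 24)*10)*(-1) - 8445 = (48*10)*(-1) - 8445 = 480*(-1) - 8445 = -480 - 8445 = -8925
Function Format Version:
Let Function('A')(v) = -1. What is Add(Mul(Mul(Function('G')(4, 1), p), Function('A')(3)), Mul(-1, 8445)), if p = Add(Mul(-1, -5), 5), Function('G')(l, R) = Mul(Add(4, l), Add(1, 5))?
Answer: -8925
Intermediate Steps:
Function('G')(l, R) = Add(24, Mul(6, l)) (Function('G')(l, R) = Mul(Add(4, l), 6) = Add(24, Mul(6, l)))
p = 10 (p = Add(5, 5) = 10)
Add(Mul(Mul(Function('G')(4, 1), p), Function('A')(3)), Mul(-1, 8445)) = Add(Mul(Mul(Add(24, Mul(6, 4)), 10), -1), Mul(-1, 8445)) = Add(Mul(Mul(Add(24, 24), 10), -1), -8445) = Add(Mul(Mul(48, 10), -1), -8445) = Add(Mul(480, -1), -8445) = Add(-480, -8445) = -8925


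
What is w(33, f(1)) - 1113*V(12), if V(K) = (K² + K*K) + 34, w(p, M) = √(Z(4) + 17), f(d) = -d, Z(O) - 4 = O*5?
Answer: -358386 + √41 ≈ -3.5838e+5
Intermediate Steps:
Z(O) = 4 + 5*O (Z(O) = 4 + O*5 = 4 + 5*O)
w(p, M) = √41 (w(p, M) = √((4 + 5*4) + 17) = √((4 + 20) + 17) = √(24 + 17) = √41)
V(K) = 34 + 2*K² (V(K) = (K² + K²) + 34 = 2*K² + 34 = 34 + 2*K²)
w(33, f(1)) - 1113*V(12) = √41 - 1113*(34 + 2*12²) = √41 - 1113*(34 + 2*144) = √41 - 1113*(34 + 288) = √41 - 1113*322 = √41 - 358386 = -358386 + √41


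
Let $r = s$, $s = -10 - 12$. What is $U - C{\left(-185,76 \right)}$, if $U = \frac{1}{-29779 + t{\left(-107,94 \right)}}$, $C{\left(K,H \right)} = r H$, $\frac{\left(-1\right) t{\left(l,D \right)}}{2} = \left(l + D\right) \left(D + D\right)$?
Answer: $\frac{41617751}{24891} \approx 1672.0$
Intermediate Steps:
$t{\left(l,D \right)} = - 4 D \left(D + l\right)$ ($t{\left(l,D \right)} = - 2 \left(l + D\right) \left(D + D\right) = - 2 \left(D + l\right) 2 D = - 2 \cdot 2 D \left(D + l\right) = - 4 D \left(D + l\right)$)
$s = -22$
$r = -22$
$C{\left(K,H \right)} = - 22 H$
$U = - \frac{1}{24891}$ ($U = \frac{1}{-29779 - 376 \left(94 - 107\right)} = \frac{1}{-29779 - 376 \left(-13\right)} = \frac{1}{-29779 + 4888} = \frac{1}{-24891} = - \frac{1}{24891} \approx -4.0175 \cdot 10^{-5}$)
$U - C{\left(-185,76 \right)} = - \frac{1}{24891} - \left(-22\right) 76 = - \frac{1}{24891} - -1672 = - \frac{1}{24891} + 1672 = \frac{41617751}{24891}$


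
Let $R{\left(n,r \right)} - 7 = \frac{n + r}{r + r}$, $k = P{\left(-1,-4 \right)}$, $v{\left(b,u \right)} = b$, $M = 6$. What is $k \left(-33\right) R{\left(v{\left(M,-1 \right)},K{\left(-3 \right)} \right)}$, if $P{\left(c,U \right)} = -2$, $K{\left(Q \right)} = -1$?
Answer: $297$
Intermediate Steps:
$k = -2$
$R{\left(n,r \right)} = 7 + \frac{n + r}{2 r}$ ($R{\left(n,r \right)} = 7 + \frac{n + r}{r + r} = 7 + \frac{n + r}{2 r}$)
$k \left(-33\right) R{\left(v{\left(M,-1 \right)},K{\left(-3 \right)} \right)} = \left(-2\right) \left(-33\right) \frac{6 + 15 \left(-1\right)}{2 \left(-1\right)} = 66 \cdot \frac{1}{2} \left(-1\right) \left(6 - 15\right) = 66 \cdot \frac{1}{2} \left(-1\right) \left(-9\right) = 66 \cdot \frac{9}{2} = 297$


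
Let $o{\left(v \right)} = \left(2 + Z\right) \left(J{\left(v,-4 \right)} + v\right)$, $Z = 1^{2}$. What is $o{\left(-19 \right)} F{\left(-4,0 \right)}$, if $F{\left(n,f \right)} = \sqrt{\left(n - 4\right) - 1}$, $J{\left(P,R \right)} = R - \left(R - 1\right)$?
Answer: $- 162 i \approx - 162.0 i$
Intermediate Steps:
$J{\left(P,R \right)} = 1$ ($J{\left(P,R \right)} = R - \left(-1 + R\right) = 1$)
$Z = 1$
$F{\left(n,f \right)} = \sqrt{-5 + n}$ ($F{\left(n,f \right)} = \sqrt{\left(-4 + n\right) - 1} = \sqrt{-5 + n}$)
$o{\left(v \right)} = 3 + 3 v$ ($o{\left(v \right)} = \left(2 + 1\right) \left(1 + v\right) = 3 \left(1 + v\right) = 3 + 3 v$)
$o{\left(-19 \right)} F{\left(-4,0 \right)} = \left(3 + 3 \left(-19\right)\right) \sqrt{-5 - 4} = \left(3 - 57\right) \sqrt{-9} = - 54 \cdot 3 i = - 162 i$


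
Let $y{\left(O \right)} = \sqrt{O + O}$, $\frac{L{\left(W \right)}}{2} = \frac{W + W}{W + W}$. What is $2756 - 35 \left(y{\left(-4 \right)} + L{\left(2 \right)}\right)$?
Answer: $2686 - 70 i \sqrt{2} \approx 2686.0 - 98.995 i$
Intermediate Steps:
$L{\left(W \right)} = 2$ ($L{\left(W \right)} = 2 \frac{W + W}{W + W} = 2 \frac{2 W}{2 W} = 2 \cdot 2 W \frac{1}{2 W} = 2 \cdot 1 = 2$)
$y{\left(O \right)} = \sqrt{2} \sqrt{O}$ ($y{\left(O \right)} = \sqrt{2 O} = \sqrt{2} \sqrt{O}$)
$2756 - 35 \left(y{\left(-4 \right)} + L{\left(2 \right)}\right) = 2756 - 35 \left(\sqrt{2} \sqrt{-4} + 2\right) = 2756 - 35 \left(\sqrt{2} \cdot 2 i + 2\right) = 2756 - 35 \left(2 i \sqrt{2} + 2\right) = 2756 - 35 \left(2 + 2 i \sqrt{2}\right) = 2756 - \left(70 + 70 i \sqrt{2}\right) = 2686 - 70 i \sqrt{2}$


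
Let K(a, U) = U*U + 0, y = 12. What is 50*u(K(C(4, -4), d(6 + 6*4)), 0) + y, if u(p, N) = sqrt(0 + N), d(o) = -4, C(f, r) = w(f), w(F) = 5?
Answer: 12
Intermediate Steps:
C(f, r) = 5
K(a, U) = U**2 (K(a, U) = U**2 + 0 = U**2)
u(p, N) = sqrt(N)
50*u(K(C(4, -4), d(6 + 6*4)), 0) + y = 50*sqrt(0) + 12 = 50*0 + 12 = 0 + 12 = 12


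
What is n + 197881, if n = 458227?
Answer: 656108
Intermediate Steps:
n + 197881 = 458227 + 197881 = 656108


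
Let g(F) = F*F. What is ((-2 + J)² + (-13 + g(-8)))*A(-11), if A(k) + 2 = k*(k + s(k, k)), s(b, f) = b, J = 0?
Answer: 13200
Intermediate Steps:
g(F) = F²
A(k) = -2 + 2*k² (A(k) = -2 + k*(k + k) = -2 + k*(2*k) = -2 + 2*k²)
((-2 + J)² + (-13 + g(-8)))*A(-11) = ((-2 + 0)² + (-13 + (-8)²))*(-2 + 2*(-11)²) = ((-2)² + (-13 + 64))*(-2 + 2*121) = (4 + 51)*(-2 + 242) = 55*240 = 13200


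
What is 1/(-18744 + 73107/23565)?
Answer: -7855/147209751 ≈ -5.3359e-5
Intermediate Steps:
1/(-18744 + 73107/23565) = 1/(-18744 + 73107*(1/23565)) = 1/(-18744 + 24369/7855) = 1/(-147209751/7855) = -7855/147209751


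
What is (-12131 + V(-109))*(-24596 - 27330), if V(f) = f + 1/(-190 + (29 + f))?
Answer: 85802548363/135 ≈ 6.3557e+8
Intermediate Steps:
V(f) = f + 1/(-161 + f)
(-12131 + V(-109))*(-24596 - 27330) = (-12131 + (1 + (-109)² - 161*(-109))/(-161 - 109))*(-24596 - 27330) = (-12131 + (1 + 11881 + 17549)/(-270))*(-51926) = (-12131 - 1/270*29431)*(-51926) = (-12131 - 29431/270)*(-51926) = -3304801/270*(-51926) = 85802548363/135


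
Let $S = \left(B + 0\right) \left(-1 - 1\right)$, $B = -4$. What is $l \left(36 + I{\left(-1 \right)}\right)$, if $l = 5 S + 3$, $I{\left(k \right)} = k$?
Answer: $1505$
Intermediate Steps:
$S = 8$ ($S = \left(-4 + 0\right) \left(-1 - 1\right) = \left(-4\right) \left(-2\right) = 8$)
$l = 43$ ($l = 5 \cdot 8 + 3 = 40 + 3 = 43$)
$l \left(36 + I{\left(-1 \right)}\right) = 43 \left(36 - 1\right) = 43 \cdot 35 = 1505$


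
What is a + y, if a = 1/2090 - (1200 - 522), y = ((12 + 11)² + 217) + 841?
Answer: 1899811/2090 ≈ 909.00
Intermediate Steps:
y = 1587 (y = (23² + 217) + 841 = (529 + 217) + 841 = 746 + 841 = 1587)
a = -1417019/2090 (a = 1/2090 - 1*678 = 1/2090 - 678 = -1417019/2090 ≈ -678.00)
a + y = -1417019/2090 + 1587 = 1899811/2090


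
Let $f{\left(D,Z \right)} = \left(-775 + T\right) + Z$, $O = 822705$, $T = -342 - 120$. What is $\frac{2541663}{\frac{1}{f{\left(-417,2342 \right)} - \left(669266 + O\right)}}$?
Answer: $-3789278950158$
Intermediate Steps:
$T = -462$
$f{\left(D,Z \right)} = -1237 + Z$ ($f{\left(D,Z \right)} = \left(-775 - 462\right) + Z = -1237 + Z$)
$\frac{2541663}{\frac{1}{f{\left(-417,2342 \right)} - \left(669266 + O\right)}} = \frac{2541663}{\frac{1}{\left(-1237 + 2342\right) - 1491971}} = \frac{2541663}{\frac{1}{1105 - 1491971}} = \frac{2541663}{\frac{1}{-1490866}} = \frac{2541663}{- \frac{1}{1490866}} = 2541663 \left(-1490866\right) = -3789278950158$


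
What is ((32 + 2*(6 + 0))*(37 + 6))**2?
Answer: 3579664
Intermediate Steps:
((32 + 2*(6 + 0))*(37 + 6))**2 = ((32 + 2*6)*43)**2 = ((32 + 12)*43)**2 = (44*43)**2 = 1892**2 = 3579664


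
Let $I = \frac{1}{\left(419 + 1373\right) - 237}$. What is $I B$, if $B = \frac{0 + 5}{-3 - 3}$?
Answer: $- \frac{1}{1866} \approx -0.00053591$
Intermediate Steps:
$I = \frac{1}{1555}$ ($I = \frac{1}{1792 - 237} = \frac{1}{1555} \approx 0.00064309$)
$B = - \frac{5}{6}$ ($B = \frac{5}{-6} = 5 \left(- \frac{1}{6}\right) = - \frac{5}{6} \approx -0.83333$)
$I B = \frac{1}{1555} \left(- \frac{5}{6}\right) = - \frac{1}{1866}$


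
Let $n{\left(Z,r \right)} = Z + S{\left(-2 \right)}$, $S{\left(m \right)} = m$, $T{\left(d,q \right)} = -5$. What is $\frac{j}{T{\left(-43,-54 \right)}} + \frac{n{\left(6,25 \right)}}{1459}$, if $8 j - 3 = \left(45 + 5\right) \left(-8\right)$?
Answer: $\frac{579383}{58360} \approx 9.9277$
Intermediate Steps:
$j = - \frac{397}{8}$ ($j = \frac{3}{8} + \frac{\left(45 + 5\right) \left(-8\right)}{8} = \frac{3}{8} + \frac{50 \left(-8\right)}{8} = \frac{3}{8} + \frac{1}{8} \left(-400\right) = \frac{3}{8} - 50 = - \frac{397}{8} \approx -49.625$)
$n{\left(Z,r \right)} = -2 + Z$ ($n{\left(Z,r \right)} = Z - 2 = -2 + Z$)
$\frac{j}{T{\left(-43,-54 \right)}} + \frac{n{\left(6,25 \right)}}{1459} = - \frac{397}{8 \left(-5\right)} + \frac{-2 + 6}{1459} = \left(- \frac{397}{8}\right) \left(- \frac{1}{5}\right) + 4 \cdot \frac{1}{1459} = \frac{397}{40} + \frac{4}{1459} = \frac{579383}{58360}$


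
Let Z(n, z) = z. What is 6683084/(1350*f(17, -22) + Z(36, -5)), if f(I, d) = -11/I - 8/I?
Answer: -113612428/25735 ≈ -4414.7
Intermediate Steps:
f(I, d) = -19/I
6683084/(1350*f(17, -22) + Z(36, -5)) = 6683084/(1350*(-19/17) - 5) = 6683084/(-25650/17 - 5) = 6683084/(-25735/17) = 6683084*(-17/25735) = -113612428/25735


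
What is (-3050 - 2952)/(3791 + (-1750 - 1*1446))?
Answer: -6002/595 ≈ -10.087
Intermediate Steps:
(-3050 - 2952)/(3791 + (-1750 - 1*1446)) = -6002/(3791 + (-1750 - 1446)) = -6002/(3791 - 3196) = -6002/595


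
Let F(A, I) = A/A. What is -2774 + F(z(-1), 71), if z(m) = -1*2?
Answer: -2773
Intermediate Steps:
z(m) = -2
F(A, I) = 1
-2774 + F(z(-1), 71) = -2774 + 1 = -2773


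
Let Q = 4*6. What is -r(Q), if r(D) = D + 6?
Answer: -30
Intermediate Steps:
Q = 24
r(D) = 6 + D
-r(Q) = -(6 + 24) = -1*30 = -30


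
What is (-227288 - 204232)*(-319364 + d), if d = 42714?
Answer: 119380008000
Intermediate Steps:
(-227288 - 204232)*(-319364 + d) = (-227288 - 204232)*(-319364 + 42714) = -431520*(-276650) = 119380008000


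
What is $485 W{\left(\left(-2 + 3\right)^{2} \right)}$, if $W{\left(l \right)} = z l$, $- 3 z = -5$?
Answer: $\frac{2425}{3} \approx 808.33$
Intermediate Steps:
$z = \frac{5}{3}$ ($z = \left(- \frac{1}{3}\right) \left(-5\right) = \frac{5}{3} \approx 1.6667$)
$W{\left(l \right)} = \frac{5 l}{3}$
$485 W{\left(\left(-2 + 3\right)^{2} \right)} = 485 \frac{5 \left(-2 + 3\right)^{2}}{3} = 485 \frac{5 \cdot 1^{2}}{3} = 485 \cdot \frac{5}{3} \cdot 1 = 485 \cdot \frac{5}{3} = \frac{2425}{3}$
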